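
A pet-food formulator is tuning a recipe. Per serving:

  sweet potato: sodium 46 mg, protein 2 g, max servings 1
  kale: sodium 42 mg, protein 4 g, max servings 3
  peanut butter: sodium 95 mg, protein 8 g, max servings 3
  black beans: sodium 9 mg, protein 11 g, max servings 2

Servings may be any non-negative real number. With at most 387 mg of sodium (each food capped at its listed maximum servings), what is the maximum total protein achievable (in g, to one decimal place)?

54.5 g

Protein per mg sodium: black beans 1.222, kale 0.09524, peanut butter 0.08421, sweet potato 0.04348.
Take 2 servings of black beans: uses 18 mg sodium, +22.0 g protein (running total 22.0 g).
Take 3 servings of kale: uses 126 mg sodium, +12.0 g protein (running total 34.0 g).
Take 2.558 servings of peanut butter: uses 243 mg sodium, +20.5 g protein (running total 54.5 g).
Greedy by best ratio exhausts the sodium allowance optimally: 54.5 g.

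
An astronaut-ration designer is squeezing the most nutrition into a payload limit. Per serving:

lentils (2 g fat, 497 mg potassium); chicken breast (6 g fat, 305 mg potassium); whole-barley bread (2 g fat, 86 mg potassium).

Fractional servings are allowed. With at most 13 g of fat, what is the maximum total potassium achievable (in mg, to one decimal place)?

Potassium per g fat: lentils 248.5, chicken breast 50.83, whole-barley bread 43.
With no serving limits, spend the whole fat allowance on lentils: 13 g / 2 g × 497 mg = 3230.5 mg.

3230.5 mg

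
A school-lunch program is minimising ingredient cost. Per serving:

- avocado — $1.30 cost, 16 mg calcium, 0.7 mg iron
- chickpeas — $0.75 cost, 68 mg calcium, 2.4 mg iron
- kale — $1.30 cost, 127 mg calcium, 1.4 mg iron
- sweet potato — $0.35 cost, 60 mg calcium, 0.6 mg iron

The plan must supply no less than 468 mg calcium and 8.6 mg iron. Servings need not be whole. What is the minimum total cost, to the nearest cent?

$3.54

With two linear requirements the optimum uses one or two foods; enumerate the corners.
avocado only: max(468/16, 8.6/0.7) = 29.25 servings → $38.02.
chickpeas only: max(468/68, 8.6/2.4) = 6.882 servings → $5.16.
kale only: max(468/127, 8.6/1.4) = 6.143 servings → $7.99.
sweet potato only: max(468/60, 8.6/0.6) = 14.33 servings → $5.02.
avocado + chickpeas: the both-tight solution has a negative serving — not a feasible corner.
avocado + kale with both tight: 6.571 servings and 2.857 servings → $12.26.
avocado + sweet potato with both tight: 7.259 servings and 5.864 servings → $11.49.
chickpeas + kale with both tight: 2.085 servings and 2.569 servings → $4.90.
chickpeas + sweet potato with both tight: 2.279 servings and 5.217 servings → $3.54.
kale + sweet potato: the both-tight solution has a negative serving — not a feasible corner.
The minimum over all feasible corners is $3.54.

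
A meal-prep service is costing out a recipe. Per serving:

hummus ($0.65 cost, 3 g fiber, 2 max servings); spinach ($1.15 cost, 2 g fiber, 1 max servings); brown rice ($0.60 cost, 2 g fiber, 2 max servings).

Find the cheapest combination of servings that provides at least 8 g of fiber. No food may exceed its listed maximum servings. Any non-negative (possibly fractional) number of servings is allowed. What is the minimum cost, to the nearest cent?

$1.90

Cost per g of fiber: hummus $0.2167, brown rice $0.3000, spinach $0.5750.
Take 2 servings of hummus: +6.0 g fiber for $1.30 (total $1.30, still need 2.0 g).
Take 1 serving of brown rice: +2.0 g fiber for $0.60 (total $1.90, still need 0.0 g).
Greedy by cheapest-per-g is optimal for a single linear constraint, so the minimum cost is $1.90.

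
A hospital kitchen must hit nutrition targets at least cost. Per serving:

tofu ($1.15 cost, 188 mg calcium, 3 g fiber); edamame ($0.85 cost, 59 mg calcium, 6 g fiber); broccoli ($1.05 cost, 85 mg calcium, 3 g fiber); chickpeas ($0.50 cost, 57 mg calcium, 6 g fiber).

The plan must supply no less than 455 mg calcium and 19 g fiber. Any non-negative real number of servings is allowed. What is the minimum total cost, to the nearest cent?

$3.13

Compare the cost at each extreme point of the feasible region.
tofu only: max(455/188, 19/3) = 6.333 servings → $7.28.
edamame only: max(455/59, 19/6) = 7.712 servings → $6.56.
broccoli only: max(455/85, 19/3) = 6.333 servings → $6.65.
chickpeas only: max(455/57, 19/6) = 7.982 servings → $3.99.
tofu + edamame with both tight: 1.692 servings and 2.321 servings → $3.92.
tofu + broccoli with both targets exact would need a negative amount; discard.
tofu + chickpeas with both tight: 1.721 servings and 2.306 servings → $3.13.
edamame + broccoli with both tight: 0.7508 servings and 4.832 servings → $5.71.
edamame + chickpeas: the both-tight solution has a negative serving — not a feasible corner.
broccoli + chickpeas with both tight: 4.858 servings and 0.7375 servings → $5.47.
So the least-cost plan costs $3.13.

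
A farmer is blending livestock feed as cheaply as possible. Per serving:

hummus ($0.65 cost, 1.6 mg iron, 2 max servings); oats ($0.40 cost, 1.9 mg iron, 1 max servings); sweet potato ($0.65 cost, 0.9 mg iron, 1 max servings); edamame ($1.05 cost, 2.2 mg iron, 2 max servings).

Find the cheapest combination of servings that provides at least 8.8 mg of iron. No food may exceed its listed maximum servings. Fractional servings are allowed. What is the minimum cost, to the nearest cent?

Cost per mg of iron: oats $0.2105, hummus $0.4062, edamame $0.4773, sweet potato $0.7222.
Take 1 serving of oats: +1.9 mg iron for $0.40 (total $0.40, still need 6.9 mg).
Take 2 servings of hummus: +3.2 mg iron for $1.30 (total $1.70, still need 3.7 mg).
Take 1.682 servings of edamame: +3.7 mg iron for $1.77 (total $3.47, still need 0.0 mg).
Greedy by cheapest-per-mg is optimal for a single linear constraint, so the minimum cost is $3.47.

$3.47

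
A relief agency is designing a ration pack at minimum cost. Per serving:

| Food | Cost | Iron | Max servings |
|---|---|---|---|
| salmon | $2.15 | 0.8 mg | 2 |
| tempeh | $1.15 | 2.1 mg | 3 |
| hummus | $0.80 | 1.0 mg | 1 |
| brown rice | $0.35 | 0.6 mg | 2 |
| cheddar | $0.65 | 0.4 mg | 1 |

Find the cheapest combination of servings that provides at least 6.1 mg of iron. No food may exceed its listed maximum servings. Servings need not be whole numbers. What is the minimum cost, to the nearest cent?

$3.34

Cost per mg of iron: tempeh $0.5476, brown rice $0.5833, hummus $0.8000, cheddar $1.6250, salmon $2.6875.
Take 2.905 servings of tempeh: +6.1 mg iron for $3.34 (total $3.34, still need 0.0 mg).
Greedy by cheapest-per-mg is optimal for a single linear constraint, so the minimum cost is $3.34.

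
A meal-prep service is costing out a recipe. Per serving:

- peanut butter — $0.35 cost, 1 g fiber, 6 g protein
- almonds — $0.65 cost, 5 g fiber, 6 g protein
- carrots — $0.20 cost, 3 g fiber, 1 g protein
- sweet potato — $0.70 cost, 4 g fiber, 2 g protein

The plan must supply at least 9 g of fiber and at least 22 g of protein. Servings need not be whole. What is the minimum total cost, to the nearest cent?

$1.55

Minimising a linear cost over {fiber ≥ 9, protein ≥ 22, servings ≥ 0} — the optimum is at a vertex, using one or two foods.
peanut butter only: max(9/1, 22/6) = 9 servings → $3.15.
almonds only: max(9/5, 22/6) = 3.667 servings → $2.38.
carrots only: max(9/3, 22/1) = 22 servings → $4.40.
sweet potato only: max(9/4, 22/2) = 11 servings → $7.70.
peanut butter + almonds with both tight: 2.333 servings and 1.333 servings → $1.68.
peanut butter + carrots with both tight: 3.353 servings and 1.882 servings → $1.55.
peanut butter + sweet potato with both tight: 3.182 servings and 1.455 servings → $2.13.
almonds + carrots: the both-tight solution has a negative serving — not a feasible corner.
almonds + sweet potato with both targets exact would need a negative amount; discard.
carrots + sweet potato: the both-tight solution has a negative serving — not a feasible corner.
Cheapest feasible corner: $1.55.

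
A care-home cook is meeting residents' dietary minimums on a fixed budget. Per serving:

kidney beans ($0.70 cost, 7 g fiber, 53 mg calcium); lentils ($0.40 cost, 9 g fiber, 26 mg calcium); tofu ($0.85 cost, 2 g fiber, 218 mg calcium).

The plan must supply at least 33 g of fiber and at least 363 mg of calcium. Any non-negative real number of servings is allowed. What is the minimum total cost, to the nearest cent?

At the optimum either one food covers both requirements or two foods hit both targets exactly; no other combination can be cheaper.
kidney beans only: max(33/7, 363/53) = 6.849 servings → $4.79.
lentils only: max(33/9, 363/26) = 13.96 servings → $5.58.
tofu only: max(33/2, 363/218) = 16.5 servings → $14.03.
kidney beans + lentils: the both-tight solution has a negative serving — not a feasible corner.
kidney beans + tofu with both tight: 4.555 servings and 0.5577 servings → $3.66.
lentils + tofu with both tight: 3.386 servings and 1.261 servings → $2.43.
Cheapest feasible corner: $2.43.

$2.43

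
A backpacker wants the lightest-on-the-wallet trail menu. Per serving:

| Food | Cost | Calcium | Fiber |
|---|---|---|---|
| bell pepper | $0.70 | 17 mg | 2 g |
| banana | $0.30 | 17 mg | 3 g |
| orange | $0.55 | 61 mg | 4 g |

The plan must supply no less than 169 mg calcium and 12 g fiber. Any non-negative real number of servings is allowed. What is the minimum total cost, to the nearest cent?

Minimising a linear cost over {calcium ≥ 169, fiber ≥ 12, servings ≥ 0} — the optimum is at a vertex, using one or two foods.
bell pepper only: max(169/17, 12/2) = 9.941 servings → $6.96.
banana only: max(169/17, 12/3) = 9.941 servings → $2.98.
orange only: max(169/61, 12/4) = 3 servings → $1.65.
bell pepper + banana: the both-tight solution has a negative serving — not a feasible corner.
bell pepper + orange with both tight: 1.037 servings and 2.481 servings → $2.09.
banana + orange with both tight: 0.487 servings and 2.635 servings → $1.60.
So the least-cost plan costs $1.60.

$1.60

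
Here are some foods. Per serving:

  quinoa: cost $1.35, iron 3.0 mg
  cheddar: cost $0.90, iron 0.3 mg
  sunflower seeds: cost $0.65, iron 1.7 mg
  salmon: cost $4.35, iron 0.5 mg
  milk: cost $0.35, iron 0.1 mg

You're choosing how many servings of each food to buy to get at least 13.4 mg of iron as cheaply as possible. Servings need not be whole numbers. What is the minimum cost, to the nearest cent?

$5.12

Cost per mg of iron: sunflower seeds $0.3824, quinoa $0.4500, cheddar $3.0000, milk $3.5000, salmon $8.7000.
With no serving limits, use only sunflower seeds: 13.4 mg / 1.7 mg = 7.882 servings × $0.65 = $5.12.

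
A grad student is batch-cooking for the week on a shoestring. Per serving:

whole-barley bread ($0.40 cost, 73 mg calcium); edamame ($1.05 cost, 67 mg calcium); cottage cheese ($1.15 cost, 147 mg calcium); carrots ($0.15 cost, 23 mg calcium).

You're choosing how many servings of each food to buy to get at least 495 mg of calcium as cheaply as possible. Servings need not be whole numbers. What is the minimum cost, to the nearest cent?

$2.71

Cost per mg of calcium: whole-barley bread $0.0055, carrots $0.0065, cottage cheese $0.0078, edamame $0.0157.
With no serving limits, use only whole-barley bread: 495 mg / 73 mg = 6.781 servings × $0.40 = $2.71.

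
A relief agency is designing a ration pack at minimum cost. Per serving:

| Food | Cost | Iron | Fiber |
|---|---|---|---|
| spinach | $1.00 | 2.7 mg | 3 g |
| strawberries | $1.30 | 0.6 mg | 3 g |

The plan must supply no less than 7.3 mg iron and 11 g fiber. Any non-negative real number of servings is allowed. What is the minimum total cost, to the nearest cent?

With two linear requirements the optimum uses one or two foods; enumerate the corners.
spinach only: max(7.3/2.7, 11/3) = 3.667 servings → $3.67.
strawberries only: max(7.3/0.6, 11/3) = 12.17 servings → $15.82.
spinach + strawberries with both tight: 2.429 servings and 1.238 servings → $4.04.
The minimum over all feasible corners is $3.67.

$3.67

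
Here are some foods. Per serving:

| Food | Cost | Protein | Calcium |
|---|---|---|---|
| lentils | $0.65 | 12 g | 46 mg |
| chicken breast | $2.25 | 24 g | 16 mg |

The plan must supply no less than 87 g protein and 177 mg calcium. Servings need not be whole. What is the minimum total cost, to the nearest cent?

At the optimum either one food covers both requirements or two foods hit both targets exactly; no other combination can be cheaper.
lentils only: max(87/12, 177/46) = 7.25 servings → $4.71.
chicken breast only: max(87/24, 177/16) = 11.06 servings → $24.89.
lentils + chicken breast with both tight: 3.132 servings and 2.059 servings → $6.67.
So the least-cost plan costs $4.71.

$4.71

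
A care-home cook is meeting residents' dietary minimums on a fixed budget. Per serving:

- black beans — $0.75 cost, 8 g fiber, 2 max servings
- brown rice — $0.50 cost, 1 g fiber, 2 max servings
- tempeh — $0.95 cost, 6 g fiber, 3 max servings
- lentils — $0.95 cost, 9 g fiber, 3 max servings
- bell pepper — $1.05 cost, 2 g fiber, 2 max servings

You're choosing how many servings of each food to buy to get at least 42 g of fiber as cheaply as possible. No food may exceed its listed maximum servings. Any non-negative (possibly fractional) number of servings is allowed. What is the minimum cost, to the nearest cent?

$4.24

Cost per g of fiber: black beans $0.0938, lentils $0.1056, tempeh $0.1583, brown rice $0.5000, bell pepper $0.5250.
Take 2 servings of black beans: +16.0 g fiber for $1.50 (total $1.50, still need 26.0 g).
Take 2.889 servings of lentils: +26.0 g fiber for $2.74 (total $4.24, still need 0.0 g).
Greedy by cheapest-per-g is optimal for a single linear constraint, so the minimum cost is $4.24.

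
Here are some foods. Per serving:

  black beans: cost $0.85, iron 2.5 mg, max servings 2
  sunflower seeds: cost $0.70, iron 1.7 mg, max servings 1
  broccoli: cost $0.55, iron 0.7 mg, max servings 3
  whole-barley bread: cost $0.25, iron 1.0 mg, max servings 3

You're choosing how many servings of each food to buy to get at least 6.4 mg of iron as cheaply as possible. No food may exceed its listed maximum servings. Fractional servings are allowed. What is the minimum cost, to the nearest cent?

$1.91

Cost per mg of iron: whole-barley bread $0.2500, black beans $0.3400, sunflower seeds $0.4118, broccoli $0.7857.
Take 3 servings of whole-barley bread: +3.0 mg iron for $0.75 (total $0.75, still need 3.4 mg).
Take 1.36 servings of black beans: +3.4 mg iron for $1.16 (total $1.91, still need 0.0 mg).
Greedy by cheapest-per-mg is optimal for a single linear constraint, so the minimum cost is $1.91.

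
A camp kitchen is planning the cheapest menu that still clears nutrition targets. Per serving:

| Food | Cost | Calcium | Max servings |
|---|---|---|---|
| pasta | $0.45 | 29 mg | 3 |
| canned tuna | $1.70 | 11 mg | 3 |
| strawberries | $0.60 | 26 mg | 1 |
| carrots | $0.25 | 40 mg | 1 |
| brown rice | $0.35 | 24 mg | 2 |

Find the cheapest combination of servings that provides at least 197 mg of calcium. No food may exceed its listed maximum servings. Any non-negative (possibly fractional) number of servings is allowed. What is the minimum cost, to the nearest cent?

Cost per mg of calcium: carrots $0.0063, brown rice $0.0146, pasta $0.0155, strawberries $0.0231, canned tuna $0.1545.
Take 1 serving of carrots: +40.0 mg calcium for $0.25 (total $0.25, still need 157.0 mg).
Take 2 servings of brown rice: +48.0 mg calcium for $0.70 (total $0.95, still need 109.0 mg).
Take 3 servings of pasta: +87.0 mg calcium for $1.35 (total $2.30, still need 22.0 mg).
Take 0.8462 servings of strawberries: +22.0 mg calcium for $0.51 (total $2.81, still need 0.0 mg).
Greedy by cheapest-per-mg is optimal for a single linear constraint, so the minimum cost is $2.81.

$2.81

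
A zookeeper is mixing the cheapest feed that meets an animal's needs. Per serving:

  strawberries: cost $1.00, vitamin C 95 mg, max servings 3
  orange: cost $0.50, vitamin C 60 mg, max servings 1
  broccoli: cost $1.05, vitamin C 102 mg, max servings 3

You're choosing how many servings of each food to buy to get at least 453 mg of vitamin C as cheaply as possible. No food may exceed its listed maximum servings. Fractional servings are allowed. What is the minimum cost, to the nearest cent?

$4.57

Cost per mg of vitamin C: orange $0.0083, broccoli $0.0103, strawberries $0.0105.
Take 1 serving of orange: +60.0 mg vitamin C for $0.50 (total $0.50, still need 393.0 mg).
Take 3 servings of broccoli: +306.0 mg vitamin C for $3.15 (total $3.65, still need 87.0 mg).
Take 0.9158 servings of strawberries: +87.0 mg vitamin C for $0.92 (total $4.57, still need 0.0 mg).
Greedy by cheapest-per-mg is optimal for a single linear constraint, so the minimum cost is $4.57.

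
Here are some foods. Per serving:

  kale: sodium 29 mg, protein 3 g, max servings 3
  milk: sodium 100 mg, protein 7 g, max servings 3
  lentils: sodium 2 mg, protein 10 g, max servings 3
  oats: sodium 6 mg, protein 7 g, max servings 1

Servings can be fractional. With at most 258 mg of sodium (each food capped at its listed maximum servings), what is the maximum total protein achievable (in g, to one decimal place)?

57.1 g

Protein per mg sodium: lentils 5, oats 1.167, kale 0.1034, milk 0.07.
Take 3 servings of lentils: uses 6 mg sodium, +30.0 g protein (running total 30.0 g).
Take 1 serving of oats: uses 6 mg sodium, +7.0 g protein (running total 37.0 g).
Take 3 servings of kale: uses 87 mg sodium, +9.0 g protein (running total 46.0 g).
Take 1.59 servings of milk: uses 159 mg sodium, +11.1 g protein (running total 57.1 g).
Greedy by best ratio exhausts the sodium allowance optimally: 57.1 g.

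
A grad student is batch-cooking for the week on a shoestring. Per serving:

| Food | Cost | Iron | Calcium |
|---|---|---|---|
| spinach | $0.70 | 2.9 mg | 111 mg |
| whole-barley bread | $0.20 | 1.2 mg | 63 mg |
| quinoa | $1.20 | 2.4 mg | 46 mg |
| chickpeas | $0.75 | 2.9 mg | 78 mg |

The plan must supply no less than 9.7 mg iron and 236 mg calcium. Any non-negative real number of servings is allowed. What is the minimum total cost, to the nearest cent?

$1.62

spinach only: max(9.7/2.9, 236/111) = 3.345 servings → $2.34.
whole-barley bread only: max(9.7/1.2, 236/63) = 8.083 servings → $1.62.
quinoa only: max(9.7/2.4, 236/46) = 5.13 servings → $6.16.
chickpeas only: max(9.7/2.9, 236/78) = 3.345 servings → $2.51.
spinach + whole-barley bread: the both-tight solution has a negative serving — not a feasible corner.
spinach + quinoa with both tight: 0.9038 servings and 2.95 servings → $4.17.
spinach + chickpeas with both targets exact would need a negative amount; discard.
whole-barley bread + quinoa with both tight: 1.252 servings and 3.416 servings → $4.35.
whole-barley bread + chickpeas: the both-tight solution has a negative serving — not a feasible corner.
quinoa + chickpeas with both tight: 1.342 servings and 2.234 servings → $3.29.
The minimum over all feasible corners is $1.62.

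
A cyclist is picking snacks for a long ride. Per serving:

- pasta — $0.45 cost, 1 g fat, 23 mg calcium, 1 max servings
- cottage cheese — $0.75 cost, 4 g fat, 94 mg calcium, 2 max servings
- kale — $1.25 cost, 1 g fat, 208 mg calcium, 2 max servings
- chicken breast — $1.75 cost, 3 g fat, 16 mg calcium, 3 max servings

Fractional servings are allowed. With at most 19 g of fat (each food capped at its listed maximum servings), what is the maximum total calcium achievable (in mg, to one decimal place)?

669.7 mg

Calcium per g fat: kale 208, cottage cheese 23.5, pasta 23, chicken breast 5.333.
Take 2 servings of kale: uses 2 g fat, +416.0 mg calcium (running total 416.0 mg).
Take 2 servings of cottage cheese: uses 8 g fat, +188.0 mg calcium (running total 604.0 mg).
Take 1 serving of pasta: uses 1 g fat, +23.0 mg calcium (running total 627.0 mg).
Take 2.667 servings of chicken breast: uses 8 g fat, +42.7 mg calcium (running total 669.7 mg).
Filling greedily by calcium-per-g fat is optimal for one linear limit, giving 669.7 mg.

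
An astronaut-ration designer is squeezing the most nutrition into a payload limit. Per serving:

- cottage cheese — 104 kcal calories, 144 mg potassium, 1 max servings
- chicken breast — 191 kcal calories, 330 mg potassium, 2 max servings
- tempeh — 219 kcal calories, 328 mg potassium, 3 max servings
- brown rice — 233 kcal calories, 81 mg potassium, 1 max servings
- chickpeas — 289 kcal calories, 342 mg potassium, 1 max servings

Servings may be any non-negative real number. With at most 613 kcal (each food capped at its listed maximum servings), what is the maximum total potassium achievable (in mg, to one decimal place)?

Potassium per kcal: chicken breast 1.728, tempeh 1.498, cottage cheese 1.385, chickpeas 1.183, brown rice 0.3476.
Take 2 servings of chicken breast: uses 382 kcal, +660.0 mg potassium (running total 660.0 mg).
Take 1.055 servings of tempeh: uses 231 kcal, +346.0 mg potassium (running total 1006.0 mg).
Filling greedily by potassium-per-kcal is optimal for one linear limit, giving 1006.0 mg.

1006.0 mg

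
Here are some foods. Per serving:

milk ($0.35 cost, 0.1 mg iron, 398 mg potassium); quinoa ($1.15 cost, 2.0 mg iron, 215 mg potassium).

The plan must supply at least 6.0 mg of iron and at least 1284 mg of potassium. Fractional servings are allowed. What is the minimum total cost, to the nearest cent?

Check every corner: each single food scaled to meet both minima, and each pair solved so both constraints bind.
milk only: max(6.0/0.1, 1284/398) = 60 servings → $21.00.
quinoa only: max(6.0/2.0, 1284/215) = 5.972 servings → $6.87.
milk + quinoa with both tight: 1.65 servings and 2.917 servings → $3.93.
Cheapest feasible corner: $3.93.

$3.93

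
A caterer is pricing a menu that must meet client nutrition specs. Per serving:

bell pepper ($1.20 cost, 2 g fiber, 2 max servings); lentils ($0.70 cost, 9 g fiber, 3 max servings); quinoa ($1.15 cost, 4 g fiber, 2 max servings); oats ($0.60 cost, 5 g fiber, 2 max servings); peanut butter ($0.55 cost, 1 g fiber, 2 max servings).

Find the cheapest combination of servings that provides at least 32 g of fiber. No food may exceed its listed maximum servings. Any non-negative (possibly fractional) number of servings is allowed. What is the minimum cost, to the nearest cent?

Cost per g of fiber: lentils $0.0778, oats $0.1200, quinoa $0.2875, peanut butter $0.5500, bell pepper $0.6000.
Take 3 servings of lentils: +27.0 g fiber for $2.10 (total $2.10, still need 5.0 g).
Take 1 serving of oats: +5.0 g fiber for $0.60 (total $2.70, still need 0.0 g).
Filling from the cheapest source first is optimal under one linear minimum: $2.70.

$2.70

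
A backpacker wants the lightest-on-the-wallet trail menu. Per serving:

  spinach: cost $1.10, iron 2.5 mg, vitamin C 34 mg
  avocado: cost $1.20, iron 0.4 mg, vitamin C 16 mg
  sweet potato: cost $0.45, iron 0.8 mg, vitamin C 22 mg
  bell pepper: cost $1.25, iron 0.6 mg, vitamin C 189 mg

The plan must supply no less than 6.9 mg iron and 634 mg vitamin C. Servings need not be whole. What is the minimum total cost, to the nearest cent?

$5.98

Two binding constraints pin down two serving amounts, so the optimal mix uses at most two foods. The candidates are each food alone (scaled to the tighter of iron/vitamin C) and each pair with both constraints tight.
spinach only: max(6.9/2.5, 634/34) = 18.65 servings → $20.51.
avocado only: max(6.9/0.4, 634/16) = 39.62 servings → $47.55.
sweet potato only: max(6.9/0.8, 634/22) = 28.82 servings → $12.97.
bell pepper only: max(6.9/0.6, 634/189) = 11.5 servings → $14.38.
spinach + avocado with both targets exact would need a negative amount; discard.
spinach + sweet potato: the both-tight solution has a negative serving — not a feasible corner.
spinach + bell pepper with both tight: 2.043 servings and 2.987 servings → $5.98.
avocado + sweet potato: intersection lies outside the first quadrant.
avocado + bell pepper with both tight: 14 servings and 2.17 servings → $19.51.
sweet potato + bell pepper with both tight: 6.693 servings and 2.575 servings → $6.23.
Cheapest feasible corner: $5.98.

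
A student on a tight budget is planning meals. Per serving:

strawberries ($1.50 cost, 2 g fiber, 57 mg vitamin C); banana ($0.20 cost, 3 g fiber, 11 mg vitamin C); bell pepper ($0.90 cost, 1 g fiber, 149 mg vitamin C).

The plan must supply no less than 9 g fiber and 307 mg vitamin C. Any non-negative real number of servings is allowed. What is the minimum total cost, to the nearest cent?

With two linear requirements the optimum uses one or two foods; enumerate the corners.
strawberries only: max(9/2, 307/57) = 5.386 servings → $8.08.
banana only: max(9/3, 307/11) = 27.91 servings → $5.58.
bell pepper only: max(9/1, 307/149) = 9 servings → $8.10.
strawberries + banana: the both-tight solution has a negative serving — not a feasible corner.
strawberries + bell pepper with both tight: 4.29 servings and 0.4191 servings → $6.81.
banana + bell pepper with both tight: 2.372 servings and 1.885 servings → $2.17.
Cheapest feasible corner: $2.17.

$2.17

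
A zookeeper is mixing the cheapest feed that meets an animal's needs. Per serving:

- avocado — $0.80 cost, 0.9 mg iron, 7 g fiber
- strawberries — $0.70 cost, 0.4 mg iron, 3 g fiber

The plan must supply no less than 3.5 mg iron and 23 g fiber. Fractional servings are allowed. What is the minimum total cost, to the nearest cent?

$3.11

Minimising a linear cost over {iron ≥ 3.5, fiber ≥ 23, servings ≥ 0} — the optimum is at a vertex, using one or two foods.
avocado only: max(3.5/0.9, 23/7) = 3.889 servings → $3.11.
strawberries only: max(3.5/0.4, 23/3) = 8.75 servings → $6.12.
avocado + strawberries: intersection lies outside the first quadrant.
The minimum over all feasible corners is $3.11.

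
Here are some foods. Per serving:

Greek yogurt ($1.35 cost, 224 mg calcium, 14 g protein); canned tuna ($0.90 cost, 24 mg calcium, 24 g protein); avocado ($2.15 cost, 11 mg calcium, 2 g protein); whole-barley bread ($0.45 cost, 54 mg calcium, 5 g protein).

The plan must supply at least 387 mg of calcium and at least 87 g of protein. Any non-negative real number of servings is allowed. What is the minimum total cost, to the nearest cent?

This is a tiny linear program; its minimum lies at a vertex of the feasible set. List the vertices and price them.
Greek yogurt only: max(387/224, 87/14) = 6.214 servings → $8.39.
canned tuna only: max(387/24, 87/24) = 16.12 servings → $14.51.
avocado only: max(387/11, 87/2) = 43.5 servings → $93.53.
whole-barley bread only: max(387/54, 87/5) = 17.4 servings → $7.83.
Greek yogurt + canned tuna with both tight: 1.429 servings and 2.792 servings → $4.44.
Greek yogurt + avocado: the both-tight solution has a negative serving — not a feasible corner.
Greek yogurt + whole-barley bread with both targets exact would need a negative amount; discard.
canned tuna + avocado with both tight: 0.8472 servings and 33.33 servings → $72.43.
canned tuna + whole-barley bread with both tight: 2.349 servings and 6.122 servings → $4.87.
avocado + whole-barley bread: intersection lies outside the first quadrant.
So the least-cost plan costs $4.44.

$4.44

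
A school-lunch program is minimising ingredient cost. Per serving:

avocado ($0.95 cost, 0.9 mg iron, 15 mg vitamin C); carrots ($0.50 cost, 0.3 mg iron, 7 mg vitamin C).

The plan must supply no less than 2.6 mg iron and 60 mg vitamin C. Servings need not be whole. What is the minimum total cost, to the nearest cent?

The cheapest plan sits at a corner of the feasible region — with two constraints it uses at most two foods.
avocado only: max(2.6/0.9, 60/15) = 4 servings → $3.80.
carrots only: max(2.6/0.3, 60/7) = 8.667 servings → $4.33.
avocado + carrots with both tight: 0.1111 servings and 8.333 servings → $4.27.
The minimum over all feasible corners is $3.80.

$3.80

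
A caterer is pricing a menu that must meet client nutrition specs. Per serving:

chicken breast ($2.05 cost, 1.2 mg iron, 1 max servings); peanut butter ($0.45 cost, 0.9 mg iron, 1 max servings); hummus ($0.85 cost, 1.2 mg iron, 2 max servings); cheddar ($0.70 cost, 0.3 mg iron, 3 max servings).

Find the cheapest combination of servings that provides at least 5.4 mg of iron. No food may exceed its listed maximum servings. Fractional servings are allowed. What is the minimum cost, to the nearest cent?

$6.30

Cost per mg of iron: peanut butter $0.5000, hummus $0.7083, chicken breast $1.7083, cheddar $2.3333.
Take 1 serving of peanut butter: +0.9 mg iron for $0.45 (total $0.45, still need 4.5 mg).
Take 2 servings of hummus: +2.4 mg iron for $1.70 (total $2.15, still need 2.1 mg).
Take 1 serving of chicken breast: +1.2 mg iron for $2.05 (total $4.20, still need 0.9 mg).
Take 3 servings of cheddar: +0.9 mg iron for $2.10 (total $6.30, still need 0.0 mg).
Filling from the cheapest source first is optimal under one linear minimum: $6.30.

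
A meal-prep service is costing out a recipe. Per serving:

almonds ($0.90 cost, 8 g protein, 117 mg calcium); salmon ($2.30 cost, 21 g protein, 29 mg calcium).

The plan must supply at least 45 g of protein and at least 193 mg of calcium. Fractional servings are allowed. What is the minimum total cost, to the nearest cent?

This is a tiny linear program; its minimum lies at a vertex of the feasible set. List the vertices and price them.
almonds only: max(45/8, 193/117) = 5.625 servings → $5.06.
salmon only: max(45/21, 193/29) = 6.655 servings → $15.31.
almonds + salmon with both tight: 1.235 servings and 1.672 servings → $4.96.
Cheapest feasible corner: $4.96.

$4.96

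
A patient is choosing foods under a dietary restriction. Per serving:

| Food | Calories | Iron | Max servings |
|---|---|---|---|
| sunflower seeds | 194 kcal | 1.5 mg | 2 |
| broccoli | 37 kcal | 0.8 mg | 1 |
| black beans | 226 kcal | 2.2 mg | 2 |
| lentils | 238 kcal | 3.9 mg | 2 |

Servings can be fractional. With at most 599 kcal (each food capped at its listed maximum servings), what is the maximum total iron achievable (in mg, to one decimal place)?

9.4 mg

Iron per kcal: broccoli 0.02162, lentils 0.01639, black beans 0.009735, sunflower seeds 0.007732.
Take 1 serving of broccoli: uses 37 kcal, +0.8 mg iron (running total 0.8 mg).
Take 2 servings of lentils: uses 476 kcal, +7.8 mg iron (running total 8.6 mg).
Take 0.3805 servings of black beans: uses 86 kcal, +0.8 mg iron (running total 9.4 mg).
Greedy by best ratio exhausts the calories allowance optimally: 9.4 mg.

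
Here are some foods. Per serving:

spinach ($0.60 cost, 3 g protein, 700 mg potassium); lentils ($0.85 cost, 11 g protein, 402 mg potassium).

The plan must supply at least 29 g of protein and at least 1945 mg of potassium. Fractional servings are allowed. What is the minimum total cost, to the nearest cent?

$2.79

The cheapest plan sits at a corner of the feasible region — with two constraints it uses at most two foods.
spinach only: max(29/3, 1945/700) = 9.667 servings → $5.80.
lentils only: max(29/11, 1945/402) = 4.838 servings → $4.11.
spinach + lentils with both tight: 1.499 servings and 2.227 servings → $2.79.
Cheapest feasible corner: $2.79.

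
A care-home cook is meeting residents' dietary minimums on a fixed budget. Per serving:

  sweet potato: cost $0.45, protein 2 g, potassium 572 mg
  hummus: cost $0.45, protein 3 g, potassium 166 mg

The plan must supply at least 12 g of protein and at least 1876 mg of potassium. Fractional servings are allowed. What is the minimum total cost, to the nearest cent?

Two binding constraints pin down two serving amounts, so the optimal mix uses at most two foods. The candidates are each food alone (scaled to the tighter of protein/potassium) and each pair with both constraints tight.
sweet potato only: max(12/2, 1876/572) = 6 servings → $2.70.
hummus only: max(12/3, 1876/166) = 11.3 servings → $5.09.
sweet potato + hummus with both tight: 2.627 servings and 2.249 servings → $2.19.
Cheapest feasible corner: $2.19.

$2.19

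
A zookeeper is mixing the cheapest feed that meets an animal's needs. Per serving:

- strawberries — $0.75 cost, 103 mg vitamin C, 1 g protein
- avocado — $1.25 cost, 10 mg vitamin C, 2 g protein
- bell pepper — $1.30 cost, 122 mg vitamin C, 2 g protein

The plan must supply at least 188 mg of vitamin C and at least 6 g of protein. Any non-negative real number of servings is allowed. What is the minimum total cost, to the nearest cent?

$3.82

This is a tiny linear program; its minimum lies at a vertex of the feasible set. List the vertices and price them.
strawberries only: max(188/103, 6/1) = 6 servings → $4.50.
avocado only: max(188/10, 6/2) = 18.8 servings → $23.50.
bell pepper only: max(188/122, 6/2) = 3 servings → $3.90.
strawberries + avocado with both tight: 1.612 servings and 2.194 servings → $3.95.
strawberries + bell pepper with both targets exact would need a negative amount; discard.
avocado + bell pepper with both tight: 1.589 servings and 1.411 servings → $3.82.
The minimum over all feasible corners is $3.82.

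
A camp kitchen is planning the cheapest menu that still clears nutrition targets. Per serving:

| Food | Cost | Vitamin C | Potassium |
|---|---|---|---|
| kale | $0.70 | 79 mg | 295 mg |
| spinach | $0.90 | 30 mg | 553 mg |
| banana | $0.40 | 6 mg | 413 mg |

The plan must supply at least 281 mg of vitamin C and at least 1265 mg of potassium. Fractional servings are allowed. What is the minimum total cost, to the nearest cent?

$2.68

A basic optimal solution has at most two foods positive. Try each food alone and each pair with both targets met exactly.
kale only: max(281/79, 1265/295) = 4.288 servings → $3.00.
spinach only: max(281/30, 1265/553) = 9.367 servings → $8.43.
banana only: max(281/6, 1265/413) = 46.83 servings → $18.73.
kale + spinach with both tight: 3.371 servings and 0.4891 servings → $2.80.
kale + banana with both tight: 3.515 servings and 0.5522 servings → $2.68.
spinach + banana: the both-tight solution has a negative serving — not a feasible corner.
The minimum over all feasible corners is $2.68.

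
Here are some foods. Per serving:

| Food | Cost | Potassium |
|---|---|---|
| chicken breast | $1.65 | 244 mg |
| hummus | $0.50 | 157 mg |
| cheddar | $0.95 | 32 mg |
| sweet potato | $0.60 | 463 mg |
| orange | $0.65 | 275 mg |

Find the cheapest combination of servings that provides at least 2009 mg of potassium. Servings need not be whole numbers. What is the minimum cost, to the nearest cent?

$2.60

Cost per mg of potassium: sweet potato $0.0013, orange $0.0024, hummus $0.0032, chicken breast $0.0068, cheddar $0.0297.
With no serving limits, use only sweet potato: 2009 mg / 463 mg = 4.339 servings × $0.60 = $2.60.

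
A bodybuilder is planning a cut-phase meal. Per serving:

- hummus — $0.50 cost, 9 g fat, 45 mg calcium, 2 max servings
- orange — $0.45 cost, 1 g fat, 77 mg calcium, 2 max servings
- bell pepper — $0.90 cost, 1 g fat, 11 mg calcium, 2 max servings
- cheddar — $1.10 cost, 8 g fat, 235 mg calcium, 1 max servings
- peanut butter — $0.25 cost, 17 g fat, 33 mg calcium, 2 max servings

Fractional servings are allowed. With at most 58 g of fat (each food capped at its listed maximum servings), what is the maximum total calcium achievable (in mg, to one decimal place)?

Calcium per g fat: orange 77, cheddar 29.38, bell pepper 11, hummus 5, peanut butter 1.941.
Take 2 servings of orange: uses 2 g fat, +154.0 mg calcium (running total 154.0 mg).
Take 1 serving of cheddar: uses 8 g fat, +235.0 mg calcium (running total 389.0 mg).
Take 2 servings of bell pepper: uses 2 g fat, +22.0 mg calcium (running total 411.0 mg).
Take 2 servings of hummus: uses 18 g fat, +90.0 mg calcium (running total 501.0 mg).
Take 1.647 servings of peanut butter: uses 28 g fat, +54.4 mg calcium (running total 555.4 mg).
Filling greedily by calcium-per-g fat is optimal for one linear limit, giving 555.4 mg.

555.4 mg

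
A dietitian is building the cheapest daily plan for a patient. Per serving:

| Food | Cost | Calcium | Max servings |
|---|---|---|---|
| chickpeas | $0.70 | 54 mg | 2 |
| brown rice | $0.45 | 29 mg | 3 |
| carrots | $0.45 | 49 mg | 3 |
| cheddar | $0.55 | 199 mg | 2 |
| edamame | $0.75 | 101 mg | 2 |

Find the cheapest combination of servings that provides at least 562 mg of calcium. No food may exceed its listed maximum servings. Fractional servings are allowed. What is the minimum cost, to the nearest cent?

Cost per mg of calcium: cheddar $0.0028, edamame $0.0074, carrots $0.0092, chickpeas $0.0130, brown rice $0.0155.
Take 2 servings of cheddar: +398.0 mg calcium for $1.10 (total $1.10, still need 164.0 mg).
Take 1.624 servings of edamame: +164.0 mg calcium for $1.22 (total $2.32, still need 0.0 mg).
Filling from the cheapest source first is optimal under one linear minimum: $2.32.

$2.32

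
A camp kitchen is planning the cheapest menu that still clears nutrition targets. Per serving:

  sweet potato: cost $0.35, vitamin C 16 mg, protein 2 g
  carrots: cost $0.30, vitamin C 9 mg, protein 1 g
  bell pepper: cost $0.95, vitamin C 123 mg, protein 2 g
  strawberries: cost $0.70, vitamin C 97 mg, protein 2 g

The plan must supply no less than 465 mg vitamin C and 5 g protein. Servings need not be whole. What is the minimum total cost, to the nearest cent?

Compare the cost at each extreme point of the feasible region.
sweet potato only: max(465/16, 5/2) = 29.06 servings → $10.17.
carrots only: max(465/9, 5/1) = 51.67 servings → $15.50.
bell pepper only: max(465/123, 5/2) = 3.78 servings → $3.59.
strawberries only: max(465/97, 5/2) = 4.794 servings → $3.36.
sweet potato + carrots: the both-tight solution has a negative serving — not a feasible corner.
sweet potato + bell pepper: the both-tight solution has a negative serving — not a feasible corner.
sweet potato + strawberries: intersection lies outside the first quadrant.
carrots + bell pepper: intersection lies outside the first quadrant.
carrots + strawberries: the both-tight solution has a negative serving — not a feasible corner.
bell pepper + strawberries: intersection lies outside the first quadrant.
Cheapest feasible corner: $3.36.

$3.36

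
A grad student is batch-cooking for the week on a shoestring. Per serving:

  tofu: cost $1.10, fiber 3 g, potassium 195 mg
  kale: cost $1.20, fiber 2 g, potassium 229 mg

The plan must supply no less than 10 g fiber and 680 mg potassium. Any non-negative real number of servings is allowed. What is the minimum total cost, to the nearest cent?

At the optimum either one food covers both requirements or two foods hit both targets exactly; no other combination can be cheaper.
tofu only: max(10/3, 680/195) = 3.487 servings → $3.84.
kale only: max(10/2, 680/229) = 5 servings → $6.00.
tofu + kale with both tight: 3.131 servings and 0.303 servings → $3.81.
Cheapest feasible corner: $3.81.

$3.81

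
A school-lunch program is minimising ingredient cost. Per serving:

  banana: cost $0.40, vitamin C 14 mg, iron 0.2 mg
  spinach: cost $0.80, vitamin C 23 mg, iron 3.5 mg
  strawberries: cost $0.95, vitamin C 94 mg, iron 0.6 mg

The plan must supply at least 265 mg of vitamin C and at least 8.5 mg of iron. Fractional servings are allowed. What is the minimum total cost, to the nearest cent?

$3.83

Check every corner: each single food scaled to meet both minima, and each pair solved so both constraints bind.
banana only: max(265/14, 8.5/0.2) = 42.5 servings → $17.00.
spinach only: max(265/23, 8.5/3.5) = 11.52 servings → $9.22.
strawberries only: max(265/94, 8.5/0.6) = 14.17 servings → $13.46.
banana + spinach with both tight: 16.49 servings and 1.486 servings → $7.78.
banana + strawberries with both targets exact would need a negative amount; discard.
spinach + strawberries with both tight: 2.03 servings and 2.322 servings → $3.83.
Cheapest feasible corner: $3.83.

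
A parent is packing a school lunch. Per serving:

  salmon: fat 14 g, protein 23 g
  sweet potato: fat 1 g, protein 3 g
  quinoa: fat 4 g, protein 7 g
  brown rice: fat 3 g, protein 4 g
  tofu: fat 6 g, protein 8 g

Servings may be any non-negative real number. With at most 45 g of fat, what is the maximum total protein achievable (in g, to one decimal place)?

Protein per g fat: sweet potato 3, quinoa 1.75, salmon 1.643, brown rice 1.333, tofu 1.333.
With no serving limits, spend the whole fat allowance on sweet potato: 45 g / 1 g × 3 g = 135.0 g.

135.0 g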